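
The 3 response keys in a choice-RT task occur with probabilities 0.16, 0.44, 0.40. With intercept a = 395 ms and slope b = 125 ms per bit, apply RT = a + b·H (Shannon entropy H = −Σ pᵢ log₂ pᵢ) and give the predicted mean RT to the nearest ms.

579 ms

Entropy contributions −pᵢ log₂ pᵢ: 0.4230, 0.5211, 0.5288; sum H = 1.4729 bits.
RT = a + bH = 395 + 125·1.4729 = 579.12 ms.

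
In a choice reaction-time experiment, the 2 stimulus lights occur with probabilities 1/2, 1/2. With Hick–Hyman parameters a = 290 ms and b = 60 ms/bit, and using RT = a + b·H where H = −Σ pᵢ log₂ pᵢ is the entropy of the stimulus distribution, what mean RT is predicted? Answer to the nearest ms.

350 ms

Each term −pᵢ log₂ pᵢ: 0.5·1 + 0.5·1; summed, H = 1.000 bits.
Mean RT = a + bH = 290 + 60·1.000 = 350.00 ms.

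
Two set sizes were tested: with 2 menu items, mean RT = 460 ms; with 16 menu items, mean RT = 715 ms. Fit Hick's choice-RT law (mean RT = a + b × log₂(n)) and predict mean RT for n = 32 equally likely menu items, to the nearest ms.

With log₂ n on the abscissa the relation is linear; from the two conditions:
  b = (715 − 460) / (log₂ 16 − log₂ 2) = 255 / (4 − 1) = 85 ms/bit
  a = 460 − 85 × 1 = 375 ms
Then RT(32) = 375 + 85 × log₂ 32 = 375 + 85 × 5 ≈ 800.000 ms.

800 ms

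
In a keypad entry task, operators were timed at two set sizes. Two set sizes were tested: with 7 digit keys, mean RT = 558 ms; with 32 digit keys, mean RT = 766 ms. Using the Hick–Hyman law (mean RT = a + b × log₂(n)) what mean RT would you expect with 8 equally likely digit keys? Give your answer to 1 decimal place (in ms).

576.3 ms

With log₂ n on the abscissa the relation is linear; from the two conditions:
  b = (766 − 558) / (log₂ 32 − log₂ 7) = 208 / (5 − 2.8074) = 94.863 ms/bit
  a = 558 − 94.863 × 2.8074 = 291.687 ms
Then RT(8) = 291.687 + 94.863 × log₂ 8 = 291.687 + 94.863 × 3 ≈ 576.275 ms.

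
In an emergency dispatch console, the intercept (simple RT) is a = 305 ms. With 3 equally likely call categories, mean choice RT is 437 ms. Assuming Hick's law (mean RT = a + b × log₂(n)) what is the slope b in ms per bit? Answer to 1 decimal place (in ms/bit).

83.3 ms/bit

log₂(3) = 1.5850 bits.
b = (RT − a)/log₂ n = (437 − 305) / 1.5850 = 83.283 ms/bit.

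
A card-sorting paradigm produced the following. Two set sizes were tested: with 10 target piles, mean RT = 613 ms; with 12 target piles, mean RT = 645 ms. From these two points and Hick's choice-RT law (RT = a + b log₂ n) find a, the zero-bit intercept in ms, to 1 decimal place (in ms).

208.9 ms

b = (RT₂ − RT₁)/(log₂ n₂ − log₂ n₁) = (645 − 613)/(3.5850 − 3.3219) = 121.657 ms/bit.
a = RT₁ − b·log₂ n₁ = 613 − 121.657 × 3.3219 = 208.864 ms.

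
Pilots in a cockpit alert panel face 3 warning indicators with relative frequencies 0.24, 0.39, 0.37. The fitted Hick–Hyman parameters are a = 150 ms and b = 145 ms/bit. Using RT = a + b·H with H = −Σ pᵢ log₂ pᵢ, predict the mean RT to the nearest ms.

H = 0.24·log₂(1/0.24) + 0.39·log₂(1/0.39) + 0.37·log₂(1/0.37) = 1.5547 bits.
RT = 150 + 145 × 1.5547 = 375.43 ms.

375 ms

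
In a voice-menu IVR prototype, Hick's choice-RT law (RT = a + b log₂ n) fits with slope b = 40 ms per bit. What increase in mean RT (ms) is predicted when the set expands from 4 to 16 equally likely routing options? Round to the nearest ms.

Only the slope matters, since a is common to both: ΔRT = b·log₂(n₂/n₁).
log₂(16) − log₂(4) = log₂(16/4) = log₂(4) = 2.
ΔRT = 40 × 2.0000 = 80.000 ms.

80 ms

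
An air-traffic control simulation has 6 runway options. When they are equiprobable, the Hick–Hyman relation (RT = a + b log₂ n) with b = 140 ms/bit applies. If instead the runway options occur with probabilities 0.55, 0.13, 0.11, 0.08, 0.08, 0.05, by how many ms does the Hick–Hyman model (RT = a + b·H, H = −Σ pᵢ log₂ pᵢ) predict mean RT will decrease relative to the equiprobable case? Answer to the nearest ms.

81 ms

Equiprobable entropy H₀ = log₂ 6 = 2.5850 bits.
Skewed entropy H = −Σ pᵢ log₂ pᵢ = 2.0064 bits.
ΔRT = b·(H₀ − H) = 140 × 0.5785 = 81.00 ms.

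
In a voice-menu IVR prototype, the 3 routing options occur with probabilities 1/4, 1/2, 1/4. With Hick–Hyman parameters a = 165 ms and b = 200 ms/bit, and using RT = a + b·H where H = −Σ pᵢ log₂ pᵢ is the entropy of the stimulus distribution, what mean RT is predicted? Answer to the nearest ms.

H = −Σ pᵢ log₂ pᵢ = 0.25·2 + 0.5·1 + 0.25·2 = 1.500 bits.
RT = 165 + 200 × 1.500 = 465.00 ms.

465 ms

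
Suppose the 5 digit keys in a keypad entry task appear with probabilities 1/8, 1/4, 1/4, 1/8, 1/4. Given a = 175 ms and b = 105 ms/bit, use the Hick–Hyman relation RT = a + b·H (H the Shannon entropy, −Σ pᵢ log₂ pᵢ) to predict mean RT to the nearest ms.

411 ms

Each term −pᵢ log₂ pᵢ: 0.125·3 + 0.25·2 + 0.25·2 + 0.125·3 + 0.25·2; summed, H = 2.250 bits.
Mean RT = a + bH = 175 + 105·2.250 = 411.25 ms.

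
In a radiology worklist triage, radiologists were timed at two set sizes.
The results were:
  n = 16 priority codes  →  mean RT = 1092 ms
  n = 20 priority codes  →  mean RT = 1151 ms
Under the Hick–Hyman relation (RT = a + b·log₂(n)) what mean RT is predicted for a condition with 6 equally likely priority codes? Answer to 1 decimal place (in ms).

Solve the two-equation system in a and b:
  b = (1151 − 1092) / (log₂ 20 − log₂ 16) = 59 / (4.3219 − 4) = 183.271 ms/bit
  a = 1092 − 183.271 × 4 = 358.917 ms
Then RT(6) = 358.917 + 183.271 × log₂ 6 = 358.917 + 183.271 × 2.5850 ≈ 832.665 ms.

832.7 ms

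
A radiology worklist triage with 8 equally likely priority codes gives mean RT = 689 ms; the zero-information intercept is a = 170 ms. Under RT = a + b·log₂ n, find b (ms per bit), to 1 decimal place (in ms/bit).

log₂(8) = 3 bits.
b = (RT − a)/log₂ n = (689 − 170) / 3 = 173.000 ms/bit.

173.0 ms/bit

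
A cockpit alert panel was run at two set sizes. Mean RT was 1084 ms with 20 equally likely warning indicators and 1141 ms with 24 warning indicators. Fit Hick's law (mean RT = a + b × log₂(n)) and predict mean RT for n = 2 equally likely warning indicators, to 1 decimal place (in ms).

Solve the two-equation system in a and b:
  b = (1141 − 1084) / (log₂ 24 − log₂ 20) = 57 / (4.5850 − 4.3219) = 216.702 ms/bit
  a = 1084 − 216.702 × 4.3219 = 147.431 ms
Then RT(2) = 147.431 + 216.702 × log₂ 2 = 147.431 + 216.702 × 1 ≈ 364.133 ms.

364.1 ms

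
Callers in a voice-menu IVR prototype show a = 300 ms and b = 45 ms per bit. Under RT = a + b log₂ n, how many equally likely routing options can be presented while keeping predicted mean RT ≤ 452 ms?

10

Set 300 + 45·log₂ n ≤ 452 → log₂ n ≤ (452 − 300)/45 = 3.3778.
So n ≤ 2^3.3778 = 10.395; the largest integer n is 10.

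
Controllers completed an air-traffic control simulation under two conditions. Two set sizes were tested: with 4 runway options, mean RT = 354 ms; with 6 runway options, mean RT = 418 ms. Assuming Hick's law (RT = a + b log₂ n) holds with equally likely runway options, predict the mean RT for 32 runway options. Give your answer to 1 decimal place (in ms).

Solve the two-equation system in a and b:
  b = (418 − 354) / (log₂ 6 − log₂ 4) = 64 / (2.5850 − 2) = 109.409 ms/bit
  a = 354 − 109.409 × 2 = 135.183 ms
Then RT(32) = 135.183 + 109.409 × log₂ 32 = 135.183 + 109.409 × 5 ≈ 682.226 ms.

682.2 ms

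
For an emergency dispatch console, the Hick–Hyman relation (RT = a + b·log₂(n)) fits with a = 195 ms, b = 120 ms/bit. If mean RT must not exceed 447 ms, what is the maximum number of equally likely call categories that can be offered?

Information budget: (447 − 195)/120 = 2.1000 bits, so n ≤ 2^2.1000 = 4.287 → at most 4.

4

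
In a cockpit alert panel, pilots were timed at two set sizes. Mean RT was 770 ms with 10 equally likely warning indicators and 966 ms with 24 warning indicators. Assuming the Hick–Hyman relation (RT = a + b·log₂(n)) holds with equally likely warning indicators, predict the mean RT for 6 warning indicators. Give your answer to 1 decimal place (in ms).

655.6 ms

Solve the two-equation system in a and b:
  b = (966 − 770) / (log₂ 24 − log₂ 10) = 196 / (4.5850 − 3.3219) = 155.182 ms/bit
  a = 770 − 155.182 × 3.3219 = 254.497 ms
Then RT(6) = 254.497 + 155.182 × log₂ 6 = 254.497 + 155.182 × 2.5850 ≈ 655.636 ms.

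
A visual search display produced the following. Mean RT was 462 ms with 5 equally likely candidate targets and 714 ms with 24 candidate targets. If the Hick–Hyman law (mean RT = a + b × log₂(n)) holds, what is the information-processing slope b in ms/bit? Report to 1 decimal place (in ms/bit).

111.4 ms/bit

b = (RT₂ − RT₁)/(log₂ n₂ − log₂ n₁) = (714 − 462)/(4.5850 − 2.3219) = 111.355 ms/bit.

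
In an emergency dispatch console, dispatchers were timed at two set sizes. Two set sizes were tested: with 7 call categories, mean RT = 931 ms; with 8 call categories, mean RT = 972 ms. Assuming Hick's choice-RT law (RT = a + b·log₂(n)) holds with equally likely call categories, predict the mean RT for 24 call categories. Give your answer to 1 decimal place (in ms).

1309.3 ms

Fit slope and intercept:
  b = (972 − 931) / (log₂ 8 − log₂ 7) = 41 / (3 − 2.8074) = 212.827 ms/bit
  a = 931 − 212.827 × 2.8074 = 333.520 ms
Then RT(24) = 333.520 + 212.827 × log₂ 24 = 333.520 + 212.827 × 4.5850 ≈ 1309.322 ms.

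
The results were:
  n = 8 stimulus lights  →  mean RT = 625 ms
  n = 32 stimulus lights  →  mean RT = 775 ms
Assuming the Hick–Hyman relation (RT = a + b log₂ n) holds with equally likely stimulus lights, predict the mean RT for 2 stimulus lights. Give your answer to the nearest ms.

475 ms

Fit slope and intercept:
  b = (775 − 625) / (log₂ 32 − log₂ 8) = 150 / (5 − 3) = 75 ms/bit
  a = 625 − 75 × 3 = 400 ms
Then RT(2) = 400 + 75 × log₂ 2 = 400 + 75 × 1 ≈ 475.000 ms.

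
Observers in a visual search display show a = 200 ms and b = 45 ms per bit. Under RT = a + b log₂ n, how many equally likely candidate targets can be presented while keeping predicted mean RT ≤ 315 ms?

Information budget: (315 − 200)/45 = 2.5556 bits, so n ≤ 2^2.5556 = 5.879 → at most 5.

5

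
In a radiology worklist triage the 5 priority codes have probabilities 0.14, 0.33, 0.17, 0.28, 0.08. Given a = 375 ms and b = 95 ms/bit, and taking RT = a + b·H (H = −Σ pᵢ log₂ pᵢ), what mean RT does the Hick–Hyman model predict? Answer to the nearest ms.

581 ms

H = 0.14·log₂(1/0.14) + 0.33·log₂(1/0.33) + 0.17·log₂(1/0.17) + 0.28·log₂(1/0.28) + 0.08·log₂(1/0.08) = 2.1652 bits.
RT = 375 + 95 × 2.1652 = 580.70 ms.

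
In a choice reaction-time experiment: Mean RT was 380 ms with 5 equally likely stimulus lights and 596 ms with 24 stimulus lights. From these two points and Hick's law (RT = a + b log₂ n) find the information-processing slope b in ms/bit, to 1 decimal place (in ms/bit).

95.4 ms/bit

Slope: b = (596 − 380) / (log₂ 24 − log₂ 5) = 216/2.2630 = 95.447 ms/bit.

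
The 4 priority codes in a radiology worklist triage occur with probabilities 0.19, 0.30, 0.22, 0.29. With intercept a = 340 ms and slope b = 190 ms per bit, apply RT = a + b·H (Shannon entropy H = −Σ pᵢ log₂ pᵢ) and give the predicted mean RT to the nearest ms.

715 ms

H = 0.19·log₂(1/0.19) + 0.30·log₂(1/0.30) + 0.22·log₂(1/0.22) + 0.29·log₂(1/0.29) = 1.9748 bits.
RT = 340 + 190 × 1.9748 = 715.21 ms.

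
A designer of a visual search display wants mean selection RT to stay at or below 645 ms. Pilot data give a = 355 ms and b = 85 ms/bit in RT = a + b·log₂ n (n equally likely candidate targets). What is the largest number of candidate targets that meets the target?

Set 355 + 85·log₂ n ≤ 645 → log₂ n ≤ (645 − 355)/85 = 3.4118.
So n ≤ 2^3.4118 = 10.642; the largest integer n is 10.

10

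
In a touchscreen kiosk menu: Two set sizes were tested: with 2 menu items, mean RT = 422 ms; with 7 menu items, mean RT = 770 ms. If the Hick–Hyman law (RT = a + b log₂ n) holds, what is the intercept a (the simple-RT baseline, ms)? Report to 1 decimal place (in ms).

The slope on a log₂ axis is (770 − 422) / (2.8074 − 1) = 192.547 ms/bit.
Intercept: a = 422 − 192.547·log₂(2) = 229.453 ms.

229.5 ms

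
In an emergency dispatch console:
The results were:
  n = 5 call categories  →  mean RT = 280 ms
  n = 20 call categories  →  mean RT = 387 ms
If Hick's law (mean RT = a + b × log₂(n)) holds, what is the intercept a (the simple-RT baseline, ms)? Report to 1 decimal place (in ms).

155.8 ms

b = (RT₂ − RT₁)/(log₂ n₂ − log₂ n₁) = (387 − 280)/(4.3219 − 2.3219) = 53.500 ms/bit.
Intercept: a = 280 − 53.500·log₂(5) = 155.777 ms.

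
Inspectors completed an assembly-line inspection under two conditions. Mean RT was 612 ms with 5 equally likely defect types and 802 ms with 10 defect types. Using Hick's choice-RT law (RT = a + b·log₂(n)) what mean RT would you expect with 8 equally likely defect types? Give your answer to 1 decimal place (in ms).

740.8 ms

Fit slope and intercept:
  b = (802 − 612) / (log₂ 10 − log₂ 5) = 190 / (3.3219 − 2.3219) = 190.000 ms/bit
  a = 612 − 190.000 × 2.3219 = 170.834 ms
Then RT(8) = 170.834 + 190.000 × log₂ 8 = 170.834 + 190.000 × 3 ≈ 740.834 ms.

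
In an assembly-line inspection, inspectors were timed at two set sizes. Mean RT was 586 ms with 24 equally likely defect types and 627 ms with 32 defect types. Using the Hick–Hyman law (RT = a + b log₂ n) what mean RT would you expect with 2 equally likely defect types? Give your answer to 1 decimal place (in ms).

RT is linear in log₂ n, so two points fix the line:
  b = (627 − 586) / (log₂ 32 − log₂ 24) = 41 / (5 − 4.5850) = 98.786 ms/bit
  a = 586 − 98.786 × 4.5850 = 133.069 ms
Then RT(2) = 133.069 + 98.786 × log₂ 2 = 133.069 + 98.786 × 1 ≈ 231.855 ms.

231.9 ms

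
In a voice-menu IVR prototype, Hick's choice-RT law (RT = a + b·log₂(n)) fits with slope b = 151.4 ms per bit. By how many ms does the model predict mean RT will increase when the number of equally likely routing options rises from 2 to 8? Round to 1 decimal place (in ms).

302.8 ms

Only the slope matters, since a is common to both: ΔRT = b·log₂(n₂/n₁).
log₂(8) − log₂(2) = log₂(8/2) = log₂(4) = 2.
ΔRT = 151.4 × 2.0000 = 302.800 ms.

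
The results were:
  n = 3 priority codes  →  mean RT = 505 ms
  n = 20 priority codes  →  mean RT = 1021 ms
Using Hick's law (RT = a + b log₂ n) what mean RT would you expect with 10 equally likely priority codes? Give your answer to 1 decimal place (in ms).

Solve the two-equation system in a and b:
  b = (1021 − 505) / (log₂ 20 − log₂ 3) = 516 / (4.3219 − 1.5850) = 188.530 ms/bit
  a = 505 − 188.530 × 1.5850 = 206.187 ms
Then RT(10) = 206.187 + 188.530 × log₂ 10 = 206.187 + 188.530 × 3.3219 ≈ 832.470 ms.

832.5 ms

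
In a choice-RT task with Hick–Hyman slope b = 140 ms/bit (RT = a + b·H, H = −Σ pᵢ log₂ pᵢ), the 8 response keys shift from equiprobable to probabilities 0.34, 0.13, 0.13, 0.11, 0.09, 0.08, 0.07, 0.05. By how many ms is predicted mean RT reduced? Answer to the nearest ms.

The RT saving is b·ΔH. Equiprobable H₀ = log₂(8) = 3.0000 bits; with the given probabilities H = 2.7336 bits.
b·(H₀ − H) = 140 × (3.0000 − 2.7336) = 37.30 ms.

37 ms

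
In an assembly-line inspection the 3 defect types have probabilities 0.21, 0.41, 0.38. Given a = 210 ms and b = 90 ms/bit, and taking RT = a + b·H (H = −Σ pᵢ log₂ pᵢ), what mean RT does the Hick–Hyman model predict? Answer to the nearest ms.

348 ms

H = 0.21·log₂(1/0.21) + 0.41·log₂(1/0.41) + 0.38·log₂(1/0.38) = 1.5307 bits.
RT = 210 + 90 × 1.5307 = 347.76 ms.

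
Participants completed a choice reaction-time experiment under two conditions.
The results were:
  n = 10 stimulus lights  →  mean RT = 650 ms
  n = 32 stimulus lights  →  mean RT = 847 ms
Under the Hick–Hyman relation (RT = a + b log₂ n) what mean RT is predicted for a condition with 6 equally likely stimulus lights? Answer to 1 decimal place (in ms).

Solve the two-equation system in a and b:
  b = (847 − 650) / (log₂ 32 − log₂ 10) = 197 / (5 − 3.3219) = 117.397 ms/bit
  a = 650 − 117.397 × 3.3219 = 260.017 ms
Then RT(6) = 260.017 + 117.397 × log₂ 6 = 260.017 + 117.397 × 2.5850 ≈ 563.483 ms.

563.5 ms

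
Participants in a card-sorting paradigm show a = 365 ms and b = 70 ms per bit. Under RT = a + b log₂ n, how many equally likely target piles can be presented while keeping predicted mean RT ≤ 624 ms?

12

70·log₂ n ≤ 624 − 365 = 259, giving log₂ n ≤ 3.7000 and n ≤ 12.996. The largest whole number is 12.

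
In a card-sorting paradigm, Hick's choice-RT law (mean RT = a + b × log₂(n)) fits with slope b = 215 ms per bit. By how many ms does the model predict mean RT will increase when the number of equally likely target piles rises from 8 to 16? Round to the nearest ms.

The intercept a cancels: ΔRT = b·(log₂ n₂ − log₂ n₁) = b·log₂(n₂/n₁).
log₂(16) − log₂(8) = log₂(16/8) = log₂(2) = 1.
ΔRT = 215 × 1.0000 = 215.000 ms.

215 ms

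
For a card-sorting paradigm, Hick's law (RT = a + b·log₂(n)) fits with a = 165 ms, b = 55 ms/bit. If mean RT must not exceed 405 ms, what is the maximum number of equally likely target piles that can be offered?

20

55·log₂ n ≤ 405 − 165 = 240, giving log₂ n ≤ 4.3636 and n ≤ 20.587. The largest whole number is 20.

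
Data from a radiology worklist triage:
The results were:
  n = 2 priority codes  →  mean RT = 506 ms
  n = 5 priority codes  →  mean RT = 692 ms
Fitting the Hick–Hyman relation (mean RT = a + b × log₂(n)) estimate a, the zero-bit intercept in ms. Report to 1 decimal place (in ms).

Slope: b = (692 − 506) / (log₂ 5 − log₂ 2) = 186/1.3219 = 140.704 ms/bit.
a = RT₁ − b·log₂ n₁ = 506 − 140.704 × 1 = 365.296 ms.

365.3 ms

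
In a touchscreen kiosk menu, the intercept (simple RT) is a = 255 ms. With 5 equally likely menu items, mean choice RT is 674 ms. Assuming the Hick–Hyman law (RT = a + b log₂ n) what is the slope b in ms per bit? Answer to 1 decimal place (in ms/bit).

log₂(5) = 2.3219 bits.
b = (RT − a)/log₂ n = (674 − 255) / 2.3219 = 180.453 ms/bit.

180.5 ms/bit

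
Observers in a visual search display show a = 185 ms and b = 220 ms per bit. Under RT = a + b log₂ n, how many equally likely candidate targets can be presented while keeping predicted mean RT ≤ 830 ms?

Information budget: (830 − 185)/220 = 2.9318 bits, so n ≤ 2^2.9318 = 7.631 → at most 7.

7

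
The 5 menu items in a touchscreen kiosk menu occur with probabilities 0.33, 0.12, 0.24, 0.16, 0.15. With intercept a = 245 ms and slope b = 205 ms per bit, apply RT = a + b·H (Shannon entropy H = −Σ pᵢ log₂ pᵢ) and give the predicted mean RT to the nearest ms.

701 ms

Entropy contributions −pᵢ log₂ pᵢ: 0.5278, 0.3671, 0.4941, 0.4230, 0.4105; sum H = 2.2226 bits.
RT = a + bH = 245 + 205·2.2226 = 700.63 ms.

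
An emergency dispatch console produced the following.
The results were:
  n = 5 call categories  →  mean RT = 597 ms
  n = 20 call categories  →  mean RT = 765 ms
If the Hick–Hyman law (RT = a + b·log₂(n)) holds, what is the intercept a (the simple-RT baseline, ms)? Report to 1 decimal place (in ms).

402.0 ms

The slope on a log₂ axis is (765 − 597) / (4.3219 − 2.3219) = 84.000 ms/bit.
Intercept: a = 597 − 84.000·log₂(5) = 401.958 ms.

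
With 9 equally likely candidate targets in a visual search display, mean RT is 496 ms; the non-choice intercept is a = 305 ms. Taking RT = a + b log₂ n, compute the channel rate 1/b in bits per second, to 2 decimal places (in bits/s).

b = (496 − 305)/log₂ 9 = 191/3.1699 = 60.254 ms per bit = 0.06025 s/bit; the reciprocal is 16.596 bits/s.

16.60 bits/s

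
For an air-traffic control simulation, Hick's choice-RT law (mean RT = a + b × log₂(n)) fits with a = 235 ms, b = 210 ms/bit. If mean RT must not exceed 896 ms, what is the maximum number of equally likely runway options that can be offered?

Set 235 + 210·log₂ n ≤ 896 → log₂ n ≤ (896 − 235)/210 = 3.1476.
So n ≤ 2^3.1476 = 8.862; the largest integer n is 8.

8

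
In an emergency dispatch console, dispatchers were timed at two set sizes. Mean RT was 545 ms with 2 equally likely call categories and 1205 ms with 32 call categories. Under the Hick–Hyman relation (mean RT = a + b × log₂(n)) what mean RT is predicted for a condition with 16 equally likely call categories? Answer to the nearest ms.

1040 ms

Fit slope and intercept:
  b = (1205 − 545) / (log₂ 32 − log₂ 2) = 660 / (5 − 1) = 165 ms/bit
  a = 545 − 165 × 1 = 380 ms
Then RT(16) = 380 + 165 × log₂ 16 = 380 + 165 × 4 ≈ 1040.000 ms.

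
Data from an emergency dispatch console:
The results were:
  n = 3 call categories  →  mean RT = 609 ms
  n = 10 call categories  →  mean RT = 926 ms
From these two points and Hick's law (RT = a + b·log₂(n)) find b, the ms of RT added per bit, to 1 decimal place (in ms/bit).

b = (RT₂ − RT₁)/(log₂ n₂ − log₂ n₁) = (926 − 609)/(3.3219 − 1.5850) = 182.502 ms/bit.

182.5 ms/bit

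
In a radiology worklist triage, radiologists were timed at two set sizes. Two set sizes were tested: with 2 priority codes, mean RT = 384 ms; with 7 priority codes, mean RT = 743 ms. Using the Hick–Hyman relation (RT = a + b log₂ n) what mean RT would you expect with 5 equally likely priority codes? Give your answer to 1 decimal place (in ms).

Fit slope and intercept:
  b = (743 − 384) / (log₂ 7 − log₂ 2) = 359 / (2.8074 − 1) = 198.633 ms/bit
  a = 384 − 198.633 × 1 = 185.367 ms
Then RT(5) = 185.367 + 198.633 × log₂ 5 = 185.367 + 198.633 × 2.3219 ≈ 646.578 ms.

646.6 ms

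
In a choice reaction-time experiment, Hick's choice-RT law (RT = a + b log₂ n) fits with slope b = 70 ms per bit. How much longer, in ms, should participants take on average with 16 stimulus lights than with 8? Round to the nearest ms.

Only the slope matters, since a is common to both: ΔRT = b·log₂(n₂/n₁).
log₂(16) − log₂(8) = log₂(16/8) = log₂(2) = 1.
ΔRT = 70 × 1.0000 = 70.000 ms.

70 ms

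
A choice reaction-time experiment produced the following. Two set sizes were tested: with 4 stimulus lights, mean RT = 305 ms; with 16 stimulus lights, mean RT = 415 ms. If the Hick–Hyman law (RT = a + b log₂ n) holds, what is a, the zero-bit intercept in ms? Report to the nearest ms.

195 ms

Slope: b = (415 − 305) / (log₂ 16 − log₂ 4) = 110/2.0000 = 55 ms/bit.
a = RT₁ − b·log₂ n₁ = 305 − 55 × 2 = 195.000 ms.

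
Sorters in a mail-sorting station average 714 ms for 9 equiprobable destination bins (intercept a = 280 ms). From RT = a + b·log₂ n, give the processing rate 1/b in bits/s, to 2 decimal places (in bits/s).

b = (714 − 280)/log₂ 9 = 434/3.1699 = 136.912 ms per bit = 0.13691 s/bit; the reciprocal is 7.304 bits/s.

7.30 bits/s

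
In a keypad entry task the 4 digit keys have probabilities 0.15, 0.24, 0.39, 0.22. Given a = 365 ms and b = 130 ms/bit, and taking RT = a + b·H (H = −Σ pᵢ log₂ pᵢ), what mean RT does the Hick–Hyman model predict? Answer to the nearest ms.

614 ms

H = 0.15·log₂(1/0.15) + 0.24·log₂(1/0.24) + 0.39·log₂(1/0.39) + 0.22·log₂(1/0.22) = 1.9150 bits.
RT = 365 + 130 × 1.9150 = 613.96 ms.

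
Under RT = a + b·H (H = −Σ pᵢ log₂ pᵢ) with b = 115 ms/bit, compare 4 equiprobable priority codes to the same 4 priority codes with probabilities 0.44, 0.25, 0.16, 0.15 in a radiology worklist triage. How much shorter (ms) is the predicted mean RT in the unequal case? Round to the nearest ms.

The RT saving is b·ΔH. Equiprobable H₀ = log₂(4) = 2.0000 bits; with the given probabilities H = 1.8547 bits.
b·(H₀ − H) = 115 × (2.0000 − 1.8547) = 16.71 ms.

17 ms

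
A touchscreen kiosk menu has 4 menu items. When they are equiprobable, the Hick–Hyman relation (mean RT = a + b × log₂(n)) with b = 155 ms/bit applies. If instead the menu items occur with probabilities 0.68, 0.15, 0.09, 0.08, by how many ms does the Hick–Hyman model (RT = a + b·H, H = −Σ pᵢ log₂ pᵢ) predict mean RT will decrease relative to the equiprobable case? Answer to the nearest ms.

The RT saving is b·ΔH. Equiprobable H₀ = log₂(4) = 2.0000 bits; with the given probabilities H = 1.3931 bits.
b·(H₀ − H) = 155 × (2.0000 − 1.3931) = 94.08 ms.

94 ms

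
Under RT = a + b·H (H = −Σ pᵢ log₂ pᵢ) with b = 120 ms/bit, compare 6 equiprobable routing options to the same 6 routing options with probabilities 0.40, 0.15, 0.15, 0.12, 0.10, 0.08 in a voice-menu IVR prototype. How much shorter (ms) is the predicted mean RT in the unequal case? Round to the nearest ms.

Equiprobable entropy H₀ = log₂ 6 = 2.5850 bits.
Skewed entropy H = −Σ pᵢ log₂ pᵢ = 2.3406 bits.
ΔRT = b·(H₀ − H) = 120 × 0.2443 = 29.32 ms.

29 ms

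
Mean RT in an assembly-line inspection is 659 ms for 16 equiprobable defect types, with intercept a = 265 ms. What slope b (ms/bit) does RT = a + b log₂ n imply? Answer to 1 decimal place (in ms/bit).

98.5 ms/bit

16 alternatives carry log₂ 16 = 4 bits; the choice cost is 659 − 265 = 394 ms, so b = 394/4 = 98.500 ms/bit.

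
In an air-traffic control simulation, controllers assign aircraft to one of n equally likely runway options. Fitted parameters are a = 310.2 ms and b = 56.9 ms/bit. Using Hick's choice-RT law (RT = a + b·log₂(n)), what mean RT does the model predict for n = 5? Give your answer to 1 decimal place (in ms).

log₂(5) = 2.3219 bits, so RT = 310.2 + 56.9 × 2.3219 ≈ 442.318 ms.

442.3 ms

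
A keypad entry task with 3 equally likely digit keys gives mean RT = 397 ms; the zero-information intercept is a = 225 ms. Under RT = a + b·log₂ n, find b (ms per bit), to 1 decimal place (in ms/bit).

b = (397 − 225) / log₂(3) = 172 / 1.5850 = 108.520 ms/bit.

108.5 ms/bit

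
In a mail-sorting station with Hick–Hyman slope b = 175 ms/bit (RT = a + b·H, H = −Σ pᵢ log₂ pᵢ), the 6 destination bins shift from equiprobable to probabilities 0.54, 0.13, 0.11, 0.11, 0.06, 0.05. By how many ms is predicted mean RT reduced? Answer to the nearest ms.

The RT saving is b·ΔH. Equiprobable H₀ = log₂(6) = 2.5850 bits; with the given probabilities H = 2.0229 bits.
b·(H₀ − H) = 175 × (2.5850 − 2.0229) = 98.36 ms.

98 ms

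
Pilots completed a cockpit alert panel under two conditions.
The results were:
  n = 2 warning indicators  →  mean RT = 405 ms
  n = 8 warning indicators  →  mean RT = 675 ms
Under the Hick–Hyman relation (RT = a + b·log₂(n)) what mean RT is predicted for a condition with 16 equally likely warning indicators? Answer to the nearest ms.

Solve the two-equation system in a and b:
  b = (675 − 405) / (log₂ 8 − log₂ 2) = 270 / (3 − 1) = 135 ms/bit
  a = 405 − 135 × 1 = 270 ms
Then RT(16) = 270 + 135 × log₂ 16 = 270 + 135 × 4 ≈ 810.000 ms.

810 ms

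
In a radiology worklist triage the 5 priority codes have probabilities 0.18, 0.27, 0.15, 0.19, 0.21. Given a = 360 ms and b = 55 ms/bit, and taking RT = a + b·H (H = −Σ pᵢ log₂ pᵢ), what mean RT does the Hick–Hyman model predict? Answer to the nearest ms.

H = 0.18·log₂(1/0.18) + 0.27·log₂(1/0.27) + 0.15·log₂(1/0.15) + 0.19·log₂(1/0.19) + 0.21·log₂(1/0.21) = 2.2939 bits.
RT = 360 + 55 × 2.2939 = 486.17 ms.

486 ms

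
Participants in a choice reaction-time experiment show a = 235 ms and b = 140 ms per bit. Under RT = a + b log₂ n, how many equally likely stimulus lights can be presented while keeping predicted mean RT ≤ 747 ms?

12

140·log₂ n ≤ 747 − 235 = 512, giving log₂ n ≤ 3.6571 and n ≤ 12.616. The largest whole number is 12.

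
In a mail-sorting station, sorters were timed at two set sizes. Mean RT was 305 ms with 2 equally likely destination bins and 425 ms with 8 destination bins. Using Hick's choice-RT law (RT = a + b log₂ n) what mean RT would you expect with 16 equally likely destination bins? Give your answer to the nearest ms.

485 ms

Solve the two-equation system in a and b:
  b = (425 − 305) / (log₂ 8 − log₂ 2) = 120 / (3 − 1) = 60 ms/bit
  a = 305 − 60 × 1 = 245 ms
Then RT(16) = 245 + 60 × log₂ 16 = 245 + 60 × 4 ≈ 485.000 ms.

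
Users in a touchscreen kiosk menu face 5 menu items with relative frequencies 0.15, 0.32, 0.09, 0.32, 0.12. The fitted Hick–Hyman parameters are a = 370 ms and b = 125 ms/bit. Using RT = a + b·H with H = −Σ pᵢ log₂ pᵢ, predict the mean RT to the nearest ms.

638 ms

H = 0.15·log₂(1/0.15) + 0.32·log₂(1/0.32) + 0.09·log₂(1/0.09) + 0.32·log₂(1/0.32) + 0.12·log₂(1/0.12) = 2.1423 bits.
RT = 370 + 125 × 2.1423 = 637.79 ms.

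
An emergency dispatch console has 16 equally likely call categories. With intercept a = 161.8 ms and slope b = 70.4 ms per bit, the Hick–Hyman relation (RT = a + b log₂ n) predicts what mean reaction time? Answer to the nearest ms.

log₂(16) = 4 bits, so RT = 161.8 + 70.4 × 4 ≈ 443.400 ms.

443 ms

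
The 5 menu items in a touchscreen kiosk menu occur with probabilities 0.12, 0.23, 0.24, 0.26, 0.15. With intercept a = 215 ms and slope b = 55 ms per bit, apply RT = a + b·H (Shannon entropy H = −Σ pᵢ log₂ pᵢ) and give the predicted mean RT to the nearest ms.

340 ms

H = 0.12·log₂(1/0.12) + 0.23·log₂(1/0.23) + 0.24·log₂(1/0.24) + 0.26·log₂(1/0.26) + 0.15·log₂(1/0.15) = 2.2647 bits.
RT = 215 + 55 × 2.2647 = 339.56 ms.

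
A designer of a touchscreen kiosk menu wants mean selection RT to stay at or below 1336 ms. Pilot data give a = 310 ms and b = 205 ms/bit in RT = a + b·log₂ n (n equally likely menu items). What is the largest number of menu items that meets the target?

205·log₂ n ≤ 1336 − 310 = 1026, giving log₂ n ≤ 5.0049 and n ≤ 32.108. The largest whole number is 32.

32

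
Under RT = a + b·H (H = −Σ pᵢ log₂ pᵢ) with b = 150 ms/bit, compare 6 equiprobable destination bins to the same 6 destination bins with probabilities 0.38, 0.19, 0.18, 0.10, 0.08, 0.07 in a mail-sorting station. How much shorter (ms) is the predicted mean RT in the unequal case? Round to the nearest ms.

39 ms

The RT saving is b·ΔH. Equiprobable H₀ = log₂(6) = 2.5850 bits; with the given probabilities H = 2.3232 bits.
b·(H₀ − H) = 150 × (2.5850 − 2.3232) = 39.26 ms.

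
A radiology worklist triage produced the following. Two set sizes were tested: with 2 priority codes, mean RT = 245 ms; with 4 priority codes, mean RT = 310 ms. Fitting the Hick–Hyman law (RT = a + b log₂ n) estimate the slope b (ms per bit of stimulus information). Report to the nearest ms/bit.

The slope on a log₂ axis is (310 − 245) / (2 − 1) = 65 ms/bit.

65 ms/bit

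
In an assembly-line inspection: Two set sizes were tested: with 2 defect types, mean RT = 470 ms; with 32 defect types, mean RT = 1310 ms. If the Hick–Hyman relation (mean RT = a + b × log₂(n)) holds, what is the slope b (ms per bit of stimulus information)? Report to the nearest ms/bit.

Slope: b = (1310 − 470) / (log₂ 32 − log₂ 2) = 840/4.0000 = 210 ms/bit.

210 ms/bit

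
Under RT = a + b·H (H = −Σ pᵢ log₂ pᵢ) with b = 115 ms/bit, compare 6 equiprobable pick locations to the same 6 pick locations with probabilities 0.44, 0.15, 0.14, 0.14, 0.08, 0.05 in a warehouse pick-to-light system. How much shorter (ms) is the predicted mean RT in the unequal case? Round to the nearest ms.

40 ms

Equiprobable entropy H₀ = log₂ 6 = 2.5850 bits.
Skewed entropy H = −Σ pᵢ log₂ pᵢ = 2.2335 bits.
ΔRT = b·(H₀ − H) = 115 × 0.3514 = 40.42 ms.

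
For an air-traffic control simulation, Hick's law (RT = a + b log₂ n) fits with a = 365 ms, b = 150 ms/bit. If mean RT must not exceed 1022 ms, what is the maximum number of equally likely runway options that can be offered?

Information budget: (1022 − 365)/150 = 4.3800 bits, so n ≤ 2^4.3800 = 20.821 → at most 20.

20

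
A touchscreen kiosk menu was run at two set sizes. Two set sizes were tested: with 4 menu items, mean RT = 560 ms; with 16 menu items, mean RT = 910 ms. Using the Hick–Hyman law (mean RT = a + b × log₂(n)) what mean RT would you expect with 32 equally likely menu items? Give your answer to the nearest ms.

1085 ms

RT is linear in log₂ n, so two points fix the line:
  b = (910 − 560) / (log₂ 16 − log₂ 4) = 350 / (4 − 2) = 175 ms/bit
  a = 560 − 175 × 2 = 210 ms
Then RT(32) = 210 + 175 × log₂ 32 = 210 + 175 × 5 ≈ 1085.000 ms.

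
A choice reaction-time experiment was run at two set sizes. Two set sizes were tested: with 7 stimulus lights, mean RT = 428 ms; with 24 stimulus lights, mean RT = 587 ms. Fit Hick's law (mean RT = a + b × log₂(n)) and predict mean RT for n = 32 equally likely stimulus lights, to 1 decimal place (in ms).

Solve the two-equation system in a and b:
  b = (587 − 428) / (log₂ 24 − log₂ 7) = 159 / (4.5850 − 2.8074) = 89.446 ms/bit
  a = 428 − 89.446 × 2.8074 = 176.893 ms
Then RT(32) = 176.893 + 89.446 × log₂ 32 = 176.893 + 89.446 × 5 ≈ 624.123 ms.

624.1 ms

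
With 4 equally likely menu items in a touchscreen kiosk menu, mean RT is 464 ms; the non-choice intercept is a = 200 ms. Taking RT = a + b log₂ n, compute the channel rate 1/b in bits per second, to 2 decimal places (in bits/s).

b = (464 − 200)/log₂ 4 = 264/2 = 132.000 ms per bit = 0.13200 s/bit; the reciprocal is 7.576 bits/s.

7.58 bits/s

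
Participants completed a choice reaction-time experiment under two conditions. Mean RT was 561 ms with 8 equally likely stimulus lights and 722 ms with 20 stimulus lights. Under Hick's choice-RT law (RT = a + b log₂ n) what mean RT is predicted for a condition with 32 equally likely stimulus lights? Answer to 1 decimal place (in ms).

Solve the two-equation system in a and b:
  b = (722 − 561) / (log₂ 20 − log₂ 8) = 161 / (4.3219 − 3) = 121.792 ms/bit
  a = 561 − 121.792 × 3 = 195.625 ms
Then RT(32) = 195.625 + 121.792 × log₂ 32 = 195.625 + 121.792 × 5 ≈ 804.584 ms.

804.6 ms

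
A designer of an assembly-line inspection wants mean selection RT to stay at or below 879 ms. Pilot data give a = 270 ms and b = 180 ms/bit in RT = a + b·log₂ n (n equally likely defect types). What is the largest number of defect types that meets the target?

Information budget: (879 − 270)/180 = 3.3833 bits, so n ≤ 2^3.3833 = 10.435 → at most 10.

10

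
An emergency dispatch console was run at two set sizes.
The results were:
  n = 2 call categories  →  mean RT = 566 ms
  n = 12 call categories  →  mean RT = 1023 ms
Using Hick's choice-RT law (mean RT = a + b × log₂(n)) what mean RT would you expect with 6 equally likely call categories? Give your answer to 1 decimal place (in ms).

846.2 ms

Fit slope and intercept:
  b = (1023 − 566) / (log₂ 12 − log₂ 2) = 457 / (3.5850 − 1) = 176.792 ms/bit
  a = 566 − 176.792 × 1 = 389.208 ms
Then RT(6) = 389.208 + 176.792 × log₂ 6 = 389.208 + 176.792 × 2.5850 ≈ 846.208 ms.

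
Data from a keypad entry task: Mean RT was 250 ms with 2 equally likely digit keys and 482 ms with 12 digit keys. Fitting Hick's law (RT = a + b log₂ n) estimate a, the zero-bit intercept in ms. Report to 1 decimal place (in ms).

160.3 ms

Slope: b = (482 − 250) / (log₂ 12 − log₂ 2) = 232/2.5850 = 89.750 ms/bit.
a = RT₁ − b·log₂ n₁ = 250 − 89.750 × 1 = 160.250 ms.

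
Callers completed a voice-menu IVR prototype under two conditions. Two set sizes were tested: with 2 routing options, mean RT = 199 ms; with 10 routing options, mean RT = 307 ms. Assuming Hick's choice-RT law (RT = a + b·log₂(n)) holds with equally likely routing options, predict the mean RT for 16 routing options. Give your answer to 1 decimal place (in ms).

With log₂ n on the abscissa the relation is linear; from the two conditions:
  b = (307 − 199) / (log₂ 10 − log₂ 2) = 108 / (3.3219 − 1) = 46.513 ms/bit
  a = 199 − 46.513 × 1 = 152.487 ms
Then RT(16) = 152.487 + 46.513 × log₂ 16 = 152.487 + 46.513 × 4 ≈ 338.539 ms.

338.5 ms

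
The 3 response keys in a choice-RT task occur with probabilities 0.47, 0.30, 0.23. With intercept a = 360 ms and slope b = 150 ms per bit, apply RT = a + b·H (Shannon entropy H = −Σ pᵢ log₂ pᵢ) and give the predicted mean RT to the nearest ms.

588 ms

H = 0.47·log₂(1/0.47) + 0.30·log₂(1/0.30) + 0.23·log₂(1/0.23) = 1.5207 bits.
RT = 360 + 150 × 1.5207 = 588.11 ms.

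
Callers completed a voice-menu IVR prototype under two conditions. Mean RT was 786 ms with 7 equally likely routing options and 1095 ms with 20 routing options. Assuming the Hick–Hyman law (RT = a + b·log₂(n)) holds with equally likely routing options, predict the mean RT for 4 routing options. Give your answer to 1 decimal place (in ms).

621.3 ms

RT is linear in log₂ n, so two points fix the line:
  b = (1095 − 786) / (log₂ 20 − log₂ 7) = 309 / (4.3219 − 2.8074) = 204.018 ms/bit
  a = 786 − 204.018 × 2.8074 = 213.249 ms
Then RT(4) = 213.249 + 204.018 × log₂ 4 = 213.249 + 204.018 × 2 ≈ 621.285 ms.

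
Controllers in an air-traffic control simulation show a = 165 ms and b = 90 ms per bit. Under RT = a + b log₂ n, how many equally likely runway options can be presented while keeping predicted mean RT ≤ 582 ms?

Set 165 + 90·log₂ n ≤ 582 → log₂ n ≤ (582 − 165)/90 = 4.6333.
So n ≤ 2^4.6333 = 24.818; the largest integer n is 24.

24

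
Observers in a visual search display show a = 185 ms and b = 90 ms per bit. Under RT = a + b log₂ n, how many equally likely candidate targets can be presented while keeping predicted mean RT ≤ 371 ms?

90·log₂ n ≤ 371 − 185 = 186, giving log₂ n ≤ 2.0667 and n ≤ 4.189. The largest whole number is 4.

4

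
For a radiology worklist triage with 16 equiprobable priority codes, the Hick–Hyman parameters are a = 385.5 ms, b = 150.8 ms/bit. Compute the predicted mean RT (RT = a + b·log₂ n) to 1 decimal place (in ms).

988.7 ms

log₂(16) = 4 bits, so RT = 385.5 + 150.8 × 4 ≈ 988.700 ms.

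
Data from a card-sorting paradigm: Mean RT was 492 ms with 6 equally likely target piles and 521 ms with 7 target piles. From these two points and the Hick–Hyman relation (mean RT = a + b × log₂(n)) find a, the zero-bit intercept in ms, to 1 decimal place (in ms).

154.9 ms

b = (RT₂ − RT₁)/(log₂ n₂ − log₂ n₁) = (521 − 492)/(2.8074 − 2.5850) = 130.400 ms/bit.
Intercept: a = 492 − 130.400·log₂(6) = 154.921 ms.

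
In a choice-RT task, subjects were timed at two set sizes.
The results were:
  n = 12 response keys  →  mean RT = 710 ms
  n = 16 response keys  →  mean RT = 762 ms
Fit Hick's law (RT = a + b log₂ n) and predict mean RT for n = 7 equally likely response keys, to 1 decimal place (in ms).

612.6 ms

Solve the two-equation system in a and b:
  b = (762 − 710) / (log₂ 16 − log₂ 12) = 52 / (4 − 3.5850) = 125.290 ms/bit
  a = 710 − 125.290 × 3.5850 = 260.840 ms
Then RT(7) = 260.840 + 125.290 × log₂ 7 = 260.840 + 125.290 × 2.8074 ≈ 612.574 ms.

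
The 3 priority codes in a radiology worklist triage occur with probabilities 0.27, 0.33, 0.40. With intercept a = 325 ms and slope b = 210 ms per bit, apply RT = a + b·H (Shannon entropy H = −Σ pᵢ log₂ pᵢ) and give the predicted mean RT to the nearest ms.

Entropy contributions −pᵢ log₂ pᵢ: 0.5100, 0.5278, 0.5288; sum H = 1.5666 bits.
RT = a + bH = 325 + 210·1.5666 = 653.99 ms.

654 ms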